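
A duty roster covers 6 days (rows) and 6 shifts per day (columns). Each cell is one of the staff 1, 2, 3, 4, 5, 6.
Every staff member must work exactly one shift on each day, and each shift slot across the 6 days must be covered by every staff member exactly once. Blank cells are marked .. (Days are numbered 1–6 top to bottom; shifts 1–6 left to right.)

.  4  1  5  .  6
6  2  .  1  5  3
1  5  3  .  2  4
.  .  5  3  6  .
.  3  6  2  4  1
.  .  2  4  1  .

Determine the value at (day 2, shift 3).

Day 2 already has {1, 2, 3, 5, 6} and shift 3 already has {1, 2, 3, 5, 6}, so day 2, shift 3 must be 4.

4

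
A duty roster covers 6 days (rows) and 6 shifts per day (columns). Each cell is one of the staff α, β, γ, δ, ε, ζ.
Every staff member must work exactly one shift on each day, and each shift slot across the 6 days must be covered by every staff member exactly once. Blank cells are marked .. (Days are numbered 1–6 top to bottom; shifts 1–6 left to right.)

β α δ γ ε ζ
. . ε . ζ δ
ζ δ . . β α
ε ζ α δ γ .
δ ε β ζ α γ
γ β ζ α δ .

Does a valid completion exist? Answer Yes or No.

Yes

No day or shift among the givens repeats a symbol, and propagating forced cells runs into no contradiction.
One valid completion exists (for instance, β α δ γ ε ζ / α γ ε β ζ δ / ζ δ γ ε β α / ε ζ α δ γ β / δ ε β ζ α γ / γ β ζ α δ ε).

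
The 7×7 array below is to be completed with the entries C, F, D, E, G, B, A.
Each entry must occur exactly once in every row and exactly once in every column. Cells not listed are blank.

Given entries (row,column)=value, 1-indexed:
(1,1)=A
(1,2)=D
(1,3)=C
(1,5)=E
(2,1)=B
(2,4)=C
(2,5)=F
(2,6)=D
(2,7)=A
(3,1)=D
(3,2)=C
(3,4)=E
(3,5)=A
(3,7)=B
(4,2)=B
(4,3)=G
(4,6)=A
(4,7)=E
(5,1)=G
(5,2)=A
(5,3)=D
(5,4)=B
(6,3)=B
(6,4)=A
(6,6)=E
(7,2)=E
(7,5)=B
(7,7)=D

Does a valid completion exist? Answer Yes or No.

Row 2, column 2: row 2 has {C, F, D, B, A} and column 2 has {C, D, E, B, A}, so it must be G.
Row 2, column 3: row 2 has {C, F, D, G, B, A} and column 3 has {C, D, G, B}, so it must be E.
Row 3, column 3: row 3 has {C, D, E, B, A} and column 3 has {C, D, E, G, B}, so it must be F.
Row 3, column 6: row 3 has {C, F, D, E, B, A} and column 6 has {D, E, A}, so it must be G.
Row 5, column 5: row 5 has {D, G, B, A} and column 5 has {F, E, B, A}, so it must be C.
Row 4, column 5: row 4 has {E, G, B, A} and column 5 has {C, F, E, B, A}, so it must be D.
Row 4, column 4: row 4 has {D, E, G, B, A} and column 4 has {C, E, B, A}, so it must be F.
Row 1, column 4: row 1 has {C, D, E, A} and column 4 has {C, F, E, B, A}, so it must be G.
Now row 7, column 4: row 7 together with column 4 already contain {C, F, D, E, G, B, A} — every symbol — so nothing can go there. The grid has no valid completion.

No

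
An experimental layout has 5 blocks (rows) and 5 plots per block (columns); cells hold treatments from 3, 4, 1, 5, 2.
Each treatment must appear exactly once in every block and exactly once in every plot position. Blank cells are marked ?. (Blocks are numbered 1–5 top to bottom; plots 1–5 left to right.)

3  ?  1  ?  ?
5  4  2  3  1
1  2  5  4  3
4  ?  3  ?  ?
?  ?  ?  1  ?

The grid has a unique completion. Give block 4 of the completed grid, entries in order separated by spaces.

4 1 3 5 2

Block 1, plot 2: block 1 has {3, 1} and plot 2 has {4, 2}, leaving only 5.
Block 4, plot 2: block 4 has {3, 4} and plot 2 has {4, 5, 2}, leaving only 1.
Block 1, plot 4: block 1 has {3, 1, 5} and plot 4 has {3, 4, 1}, leaving only 2.
Block 4, plot 4: block 4 has {3, 4, 1} and plot 4 has {3, 4, 1, 2}, leaving only 5.
Block 4, plot 5: block 4 has {3, 4, 1, 5} and plot 5 has {3, 1}, leaving only 2.
So block 4 reads: 4 1 3 5 2.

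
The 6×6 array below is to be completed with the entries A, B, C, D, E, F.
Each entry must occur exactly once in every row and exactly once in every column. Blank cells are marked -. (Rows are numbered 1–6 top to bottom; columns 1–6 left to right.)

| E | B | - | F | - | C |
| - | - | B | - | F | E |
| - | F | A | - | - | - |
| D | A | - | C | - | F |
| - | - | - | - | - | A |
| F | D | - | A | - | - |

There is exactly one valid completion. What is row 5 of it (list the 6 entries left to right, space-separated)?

Row 1, column 3: row 1 has {B, C, E, F} and column 3 has {A, B}, leaving only D.
Row 1, column 5: row 1 has {B, C, D, E, F} and column 5 has {F}, leaving only A.
Row 2, column 2: row 2 has {B, E, F} and column 2 has {A, B, D, F}, leaving only C.
Row 5, column 2: row 5 has {A} and column 2 has {A, B, C, D, F}, leaving only E.
Row 2, column 1: row 2 has {B, C, E, F} and column 1 has {D, E, F}, leaving only A.
Row 2, column 4: row 2 has {A, B, C, E, F} and column 4 has {A, C, F}, leaving only D.
Row 5, column 4: row 5 has {A, E} and column 4 has {A, C, D, F}, leaving only B.
Row 5, column 1: row 5 has {A, B, E} and column 1 has {A, D, E, F}, leaving only C.
Row 5, column 3: row 5 has {A, B, C, E} and column 3 has {A, B, D}, leaving only F.
Row 5, column 5: row 5 has {A, B, C, E, F} and column 5 has {A, F}, leaving only D.
So row 5 reads: C E F B D A.

C E F B D A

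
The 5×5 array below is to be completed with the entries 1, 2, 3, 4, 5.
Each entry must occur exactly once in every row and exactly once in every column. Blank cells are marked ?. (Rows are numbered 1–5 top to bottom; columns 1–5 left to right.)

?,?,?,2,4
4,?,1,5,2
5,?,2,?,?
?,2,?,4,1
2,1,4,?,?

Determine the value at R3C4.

Row 2, column 2: row 2 has {1, 2, 4, 5} and column 2 has {1, 2}, leaving only 3.
Row 1, column 2: row 1 has {2, 4} and column 2 has {1, 2, 3}, leaving only 5.
Row 1, column 3: row 1 has {2, 4, 5} and column 3 has {1, 2, 4}, leaving only 3.
Row 1, column 1: row 1 has {2, 3, 4, 5} and column 1 has {2, 4, 5}, leaving only 1.
Row 3, column 2: row 3 has {2, 5} and column 2 has {1, 2, 3, 5}, leaving only 4.
Row 3, column 5: row 3 has {2, 4, 5} and column 5 has {1, 2, 4}, leaving only 3.
Row 3 already has {2, 3, 4, 5} and column 4 already has {2, 4, 5}, so row 3, column 4 must be 1.

1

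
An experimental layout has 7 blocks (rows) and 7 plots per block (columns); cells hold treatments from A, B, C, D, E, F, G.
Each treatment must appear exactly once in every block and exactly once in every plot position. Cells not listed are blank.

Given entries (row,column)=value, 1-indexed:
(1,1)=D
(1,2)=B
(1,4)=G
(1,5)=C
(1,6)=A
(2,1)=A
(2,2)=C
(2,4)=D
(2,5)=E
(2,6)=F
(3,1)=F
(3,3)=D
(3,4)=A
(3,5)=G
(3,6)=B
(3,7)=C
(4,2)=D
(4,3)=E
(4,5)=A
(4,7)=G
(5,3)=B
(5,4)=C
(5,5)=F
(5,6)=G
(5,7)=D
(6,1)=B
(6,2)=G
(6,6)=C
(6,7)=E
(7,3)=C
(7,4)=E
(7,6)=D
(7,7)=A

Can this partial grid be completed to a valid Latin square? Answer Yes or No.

No

Block 4, plot 6: block 4 together with plot 6 already contain {A, B, C, D, E, F, G} — every symbol — so nothing can go there. The grid has no valid completion.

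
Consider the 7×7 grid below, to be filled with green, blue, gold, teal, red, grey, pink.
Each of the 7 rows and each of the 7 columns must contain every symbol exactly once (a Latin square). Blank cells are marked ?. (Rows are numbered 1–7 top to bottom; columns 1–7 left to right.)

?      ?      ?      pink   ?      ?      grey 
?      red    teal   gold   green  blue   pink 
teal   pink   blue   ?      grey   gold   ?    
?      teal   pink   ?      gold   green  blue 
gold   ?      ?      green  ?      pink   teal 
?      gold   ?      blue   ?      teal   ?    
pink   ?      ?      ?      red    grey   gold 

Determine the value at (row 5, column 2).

grey

Row 1, column 6: row 1 has {grey, pink} and column 6 has {green, blue, gold, teal, grey, pink}, leaving only red.
Row 2, column 1: row 2 has {green, blue, gold, teal, red, pink} and column 1 has {gold, teal, pink}, leaving only grey.
Row 3, column 4: row 3 has {blue, gold, teal, grey, pink} and column 4 has {green, blue, gold, pink}, leaving only red.
Row 3, column 7: row 3 has {blue, gold, teal, red, grey, pink} and column 7 has {blue, gold, teal, grey, pink}, leaving only green.
Row 4, column 1: row 4 has {green, blue, gold, teal, pink} and column 1 has {gold, teal, grey, pink}, leaving only red.
Row 4, column 4: row 4 has {green, blue, gold, teal, red, pink} and column 4 has {green, blue, gold, red, pink}, leaving only grey.
Row 5, column 5: row 5 has {green, gold, teal, pink} and column 5 has {green, gold, red, grey}, leaving only blue.
Row 5 already has {green, blue, gold, teal, pink} and column 2 already has {gold, teal, red, pink}, so row 5, column 2 must be grey.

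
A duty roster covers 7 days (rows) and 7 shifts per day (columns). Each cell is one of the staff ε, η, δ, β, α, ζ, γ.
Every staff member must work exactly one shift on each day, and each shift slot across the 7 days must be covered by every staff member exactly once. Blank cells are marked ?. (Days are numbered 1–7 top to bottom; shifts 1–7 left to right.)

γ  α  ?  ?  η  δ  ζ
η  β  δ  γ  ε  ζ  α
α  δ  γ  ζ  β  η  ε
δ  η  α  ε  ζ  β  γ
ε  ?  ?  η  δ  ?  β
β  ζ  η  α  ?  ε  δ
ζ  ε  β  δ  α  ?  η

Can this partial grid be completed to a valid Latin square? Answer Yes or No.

No day or shift among the givens repeats a symbol, and propagating forced cells runs into no contradiction.
One valid completion exists (for instance, γ α ε β η δ ζ / η β δ γ ε ζ α / α δ γ ζ β η ε / δ η α ε ζ β γ / ε γ ζ η δ α β / β ζ η α γ ε δ / ζ ε β δ α γ η).

Yes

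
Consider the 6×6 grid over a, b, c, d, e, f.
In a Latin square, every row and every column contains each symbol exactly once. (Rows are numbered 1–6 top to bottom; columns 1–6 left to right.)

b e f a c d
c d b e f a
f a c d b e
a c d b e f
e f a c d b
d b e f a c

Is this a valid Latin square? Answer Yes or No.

Each row is a permutation of the 6 symbols, and so is each column.

Yes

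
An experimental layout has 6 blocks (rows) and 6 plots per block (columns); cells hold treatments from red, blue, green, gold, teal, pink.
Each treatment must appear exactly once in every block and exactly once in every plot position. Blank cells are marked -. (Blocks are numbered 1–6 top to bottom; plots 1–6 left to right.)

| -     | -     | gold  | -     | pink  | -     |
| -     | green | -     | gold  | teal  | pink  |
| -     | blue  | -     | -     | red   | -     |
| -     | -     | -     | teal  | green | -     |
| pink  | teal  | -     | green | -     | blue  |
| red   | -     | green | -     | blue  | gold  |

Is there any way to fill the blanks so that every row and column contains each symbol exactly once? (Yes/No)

No

Block 1, plot 2: block 1 has {gold, pink} and plot 2 has {blue, green, teal}, so it must be red.
Block 1, plot 4: block 1 has {red, gold, pink} and plot 4 has {green, gold, teal}, so it must be blue.
Block 2, plot 1: block 2 has {green, gold, teal, pink} and plot 1 has {red, pink}, so it must be blue.
Block 2, plot 3: block 2 has {blue, green, gold, teal, pink} and plot 3 has {green, gold}, so it must be red.
Now block 5, plot 3: block 5 together with plot 3 already contain {red, blue, green, gold, teal, pink} — every symbol — so nothing can go there. The grid has no valid completion.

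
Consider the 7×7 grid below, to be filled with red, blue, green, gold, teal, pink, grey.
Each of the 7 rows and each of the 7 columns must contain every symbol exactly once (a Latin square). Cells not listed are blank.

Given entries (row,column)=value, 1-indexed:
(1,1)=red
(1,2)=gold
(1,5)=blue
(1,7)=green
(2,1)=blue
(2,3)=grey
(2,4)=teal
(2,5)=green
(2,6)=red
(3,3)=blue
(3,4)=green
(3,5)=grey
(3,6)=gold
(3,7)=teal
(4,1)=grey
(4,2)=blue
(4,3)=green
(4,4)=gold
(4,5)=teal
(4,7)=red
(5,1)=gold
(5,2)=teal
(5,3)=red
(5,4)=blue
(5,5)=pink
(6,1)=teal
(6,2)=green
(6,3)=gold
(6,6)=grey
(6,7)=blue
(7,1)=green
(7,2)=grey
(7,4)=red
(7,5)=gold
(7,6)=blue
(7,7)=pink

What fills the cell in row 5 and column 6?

green

Row 5 already has {red, blue, gold, teal, pink} and column 6 already has {red, blue, gold, grey}, so row 5, column 6 must be green.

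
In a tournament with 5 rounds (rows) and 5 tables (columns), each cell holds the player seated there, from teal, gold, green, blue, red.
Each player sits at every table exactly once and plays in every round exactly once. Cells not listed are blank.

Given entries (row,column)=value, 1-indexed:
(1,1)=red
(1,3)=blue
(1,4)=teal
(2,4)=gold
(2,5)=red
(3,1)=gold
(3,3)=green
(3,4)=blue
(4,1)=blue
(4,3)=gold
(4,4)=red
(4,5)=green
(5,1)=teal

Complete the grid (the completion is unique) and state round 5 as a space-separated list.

Round 5, table 3: round 5 has {teal} and table 3 has {gold, green, blue}, leaving only red.
Round 5, table 4: round 5 has {teal, red} and table 4 has {teal, gold, blue, red}, leaving only green.
Round 1, table 5: round 1 has {teal, blue, red} and table 5 has {green, red}, leaving only gold.
Round 5, table 5: round 5 has {teal, green, red} and table 5 has {gold, green, red}, leaving only blue.
Round 5, table 2: round 5 has {teal, green, blue, red} and table 2 has {}, leaving only gold.
So round 5 reads: teal gold red green blue.

teal gold red green blue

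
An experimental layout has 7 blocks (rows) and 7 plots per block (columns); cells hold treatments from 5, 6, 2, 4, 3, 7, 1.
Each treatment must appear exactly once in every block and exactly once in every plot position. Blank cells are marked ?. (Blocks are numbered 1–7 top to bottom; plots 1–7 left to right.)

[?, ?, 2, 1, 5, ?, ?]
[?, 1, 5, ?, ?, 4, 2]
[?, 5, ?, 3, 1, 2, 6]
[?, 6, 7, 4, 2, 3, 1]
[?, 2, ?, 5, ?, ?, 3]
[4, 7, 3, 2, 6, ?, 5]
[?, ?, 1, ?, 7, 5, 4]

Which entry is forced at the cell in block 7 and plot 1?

Block 1, plot 7: block 1 has {5, 2, 1} and plot 7 has {5, 6, 2, 4, 3, 1}, leaving only 7.
Block 1, plot 6: block 1 has {5, 2, 7, 1} and plot 6 has {5, 2, 4, 3}, leaving only 6.
Block 1, plot 1: block 1 has {5, 6, 2, 7, 1} and plot 1 has {4}, leaving only 3.
Block 1, plot 2: block 1 has {5, 6, 2, 3, 7, 1} and plot 2 has {5, 6, 2, 7, 1}, leaving only 4.
Block 2, plot 5: block 2 has {5, 2, 4, 1} and plot 5 has {5, 6, 2, 7, 1}, leaving only 3.
Block 3, plot 1: block 3 has {5, 6, 2, 3, 1} and plot 1 has {4, 3}, leaving only 7.
Block 2, plot 1: block 2 has {5, 2, 4, 3, 1} and plot 1 has {4, 3, 7}, leaving only 6.
Block 7 already has {5, 4, 7, 1} and plot 1 already has {6, 4, 3, 7}, so block 7, plot 1 must be 2.

2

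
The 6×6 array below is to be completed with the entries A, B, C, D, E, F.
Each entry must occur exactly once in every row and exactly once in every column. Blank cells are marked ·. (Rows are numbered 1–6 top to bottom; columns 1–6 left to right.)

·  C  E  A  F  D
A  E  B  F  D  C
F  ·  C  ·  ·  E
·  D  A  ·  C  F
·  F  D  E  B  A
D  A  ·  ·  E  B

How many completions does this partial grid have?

Row 1, column 1: eliminating its row and column leaves {B}.
Row 3, column 2: eliminating its row and column leaves {B}.
Row 3, column 4: eliminating its row and column leaves {B, D}.
Row 3, column 5: eliminating its row and column leaves {A}.
Row 4, column 1: eliminating its row and column leaves {B, E}.
Row 4, column 4: eliminating its row and column leaves {B}.
Row 5, column 1: eliminating its row and column leaves {C}.
Row 6, column 3: eliminating its row and column leaves {F}.
Row 6, column 4: eliminating its row and column leaves {C}.
Only one assignment across all blanks avoids any row or column repeat, giving 1 completion.

1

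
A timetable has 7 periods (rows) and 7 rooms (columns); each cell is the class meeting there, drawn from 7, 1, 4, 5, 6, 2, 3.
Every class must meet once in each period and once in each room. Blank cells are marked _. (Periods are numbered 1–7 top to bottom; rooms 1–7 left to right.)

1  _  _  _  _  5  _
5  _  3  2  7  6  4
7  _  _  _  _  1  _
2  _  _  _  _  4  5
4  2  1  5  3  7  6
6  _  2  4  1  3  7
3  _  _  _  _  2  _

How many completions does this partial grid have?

Period 1, room 2: eliminating its period and room leaves {7, 4, 6, 3}.
Period 1, room 3: eliminating its period and room leaves {7, 4, 6}.
Period 1, room 4: eliminating its period and room leaves {7, 6, 3}.
Period 1, room 5: eliminating its period and room leaves {4, 6, 2}.
Period 1, room 7: eliminating its period and room leaves {2, 3}.
Period 2, room 2: eliminating its period and room leaves {1}.
Period 3, room 2: eliminating its period and room leaves {4, 5, 6, 3}.
Period 3, room 3: eliminating its period and room leaves {4, 5, 6}.
Period 3, room 4: eliminating its period and room leaves {6, 3}.
Period 3, room 5: eliminating its period and room leaves {4, 5, 6, 2}.
Period 3, room 7: eliminating its period and room leaves {2, 3}.
Period 4, room 2: eliminating its period and room leaves {7, 1, 6, 3}.
Period 4, room 3: eliminating its period and room leaves {7, 6}.
Period 4, room 4: eliminating its period and room leaves {7, 1, 6, 3}.
Period 4, room 5: eliminating its period and room leaves {6}.
Period 6, room 2: eliminating its period and room leaves {5}.
Period 7, room 2: eliminating its period and room leaves {7, 1, 4, 5, 6}.
Period 7, room 3: eliminating its period and room leaves {7, 4, 5, 6}.
Period 7, room 4: eliminating its period and room leaves {7, 1, 6}.
Period 7, room 5: eliminating its period and room leaves {4, 5, 6}.
Period 7, room 7: eliminating its period and room leaves {1}.
Enumerating the assignments across these blanks that avoid any period or room repeat gives 6 completions.

6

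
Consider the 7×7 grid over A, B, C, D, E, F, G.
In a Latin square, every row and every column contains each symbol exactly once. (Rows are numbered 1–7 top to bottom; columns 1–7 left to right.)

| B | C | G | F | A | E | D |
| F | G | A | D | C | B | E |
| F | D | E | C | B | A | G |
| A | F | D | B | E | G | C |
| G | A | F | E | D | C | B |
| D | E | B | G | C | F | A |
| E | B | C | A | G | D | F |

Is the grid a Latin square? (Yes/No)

No

Every row is a permutation, but column 1 contains F twice (at rows 2 and 3).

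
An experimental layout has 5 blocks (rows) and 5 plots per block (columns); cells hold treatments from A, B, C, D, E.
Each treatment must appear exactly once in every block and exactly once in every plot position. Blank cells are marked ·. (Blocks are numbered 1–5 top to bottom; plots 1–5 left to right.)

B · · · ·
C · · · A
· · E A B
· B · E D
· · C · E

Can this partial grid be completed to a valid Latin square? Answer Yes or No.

No

Block 1, plot 5: block 1 has {B} and plot 5 has {A, B, D, E}, so it must be C.
Block 1, plot 4: block 1 has {B, C} and plot 4 has {A, E}, so it must be D.
Block 1, plot 3: block 1 has {B, C, D} and plot 3 has {C, E}, so it must be A.
Now block 4, plot 3: block 4 together with plot 3 already contain {A, B, C, D, E} — every symbol — so nothing can go there. The grid has no valid completion.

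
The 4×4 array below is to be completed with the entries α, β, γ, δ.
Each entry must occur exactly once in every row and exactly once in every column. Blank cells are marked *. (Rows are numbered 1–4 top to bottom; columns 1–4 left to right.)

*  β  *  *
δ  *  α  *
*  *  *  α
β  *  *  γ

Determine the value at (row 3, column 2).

Row 1, column 4: row 1 has {β} and column 4 has {α, γ}, leaving only δ.
Row 1, column 3: row 1 has {β, δ} and column 3 has {α}, leaving only γ.
Row 1, column 1: row 1 has {β, γ, δ} and column 1 has {β, δ}, leaving only α.
Row 2, column 2: row 2 has {α, δ} and column 2 has {β}, leaving only γ.
Row 3 already has {α} and column 2 already has {β, γ}, so row 3, column 2 must be δ.

δ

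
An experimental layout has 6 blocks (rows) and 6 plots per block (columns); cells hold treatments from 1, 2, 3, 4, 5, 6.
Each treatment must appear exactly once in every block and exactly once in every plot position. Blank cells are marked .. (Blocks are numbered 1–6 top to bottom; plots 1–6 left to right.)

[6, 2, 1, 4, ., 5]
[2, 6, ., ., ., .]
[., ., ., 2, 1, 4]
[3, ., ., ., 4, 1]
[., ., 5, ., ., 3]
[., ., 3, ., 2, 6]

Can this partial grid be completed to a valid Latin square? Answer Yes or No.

No

Block 2, plot 6: block 2 together with plot 6 already contain {1, 2, 3, 4, 5, 6} — every symbol — so nothing can go there. The grid has no valid completion.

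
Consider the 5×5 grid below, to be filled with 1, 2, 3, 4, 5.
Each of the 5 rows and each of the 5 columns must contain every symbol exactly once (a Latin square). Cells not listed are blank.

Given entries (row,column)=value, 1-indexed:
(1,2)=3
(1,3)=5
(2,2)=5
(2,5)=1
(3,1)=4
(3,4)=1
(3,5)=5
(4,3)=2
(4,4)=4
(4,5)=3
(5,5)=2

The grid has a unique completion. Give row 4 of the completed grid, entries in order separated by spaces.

5 1 2 4 3

Row 4, column 2: row 4 has {2, 3, 4} and column 2 has {3, 5}, leaving only 1.
Row 4, column 1: row 4 has {1, 2, 3, 4} and column 1 has {4}, leaving only 5.
So row 4 reads: 5 1 2 4 3.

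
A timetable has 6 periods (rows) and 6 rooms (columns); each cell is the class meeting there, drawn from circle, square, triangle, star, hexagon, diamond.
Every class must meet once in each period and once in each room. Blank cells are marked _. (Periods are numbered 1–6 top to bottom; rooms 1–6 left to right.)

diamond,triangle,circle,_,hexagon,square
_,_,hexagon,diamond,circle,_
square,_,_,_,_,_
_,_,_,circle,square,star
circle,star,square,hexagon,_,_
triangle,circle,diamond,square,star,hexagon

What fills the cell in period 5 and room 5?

triangle

Period 1, room 4: period 1 has {circle, square, triangle, hexagon, diamond} and room 4 has {circle, square, hexagon, diamond}, leaving only star.
Period 2, room 1: period 2 has {circle, hexagon, diamond} and room 1 has {circle, square, triangle, diamond}, leaving only star.
Period 2, room 2: period 2 has {circle, star, hexagon, diamond} and room 2 has {circle, triangle, star}, leaving only square.
Period 2, room 6: period 2 has {circle, square, star, hexagon, diamond} and room 6 has {square, star, hexagon}, leaving only triangle.
Period 3, room 4: period 3 has {square} and room 4 has {circle, square, star, hexagon, diamond}, leaving only triangle.
Period 3, room 3: period 3 has {square, triangle} and room 3 has {circle, square, hexagon, diamond}, leaving only star.
Period 3, room 5: period 3 has {square, triangle, star} and room 5 has {circle, square, star, hexagon}, leaving only diamond.
Period 5 already has {circle, square, star, hexagon} and room 5 already has {circle, square, star, hexagon, diamond}, so period 5, room 5 must be triangle.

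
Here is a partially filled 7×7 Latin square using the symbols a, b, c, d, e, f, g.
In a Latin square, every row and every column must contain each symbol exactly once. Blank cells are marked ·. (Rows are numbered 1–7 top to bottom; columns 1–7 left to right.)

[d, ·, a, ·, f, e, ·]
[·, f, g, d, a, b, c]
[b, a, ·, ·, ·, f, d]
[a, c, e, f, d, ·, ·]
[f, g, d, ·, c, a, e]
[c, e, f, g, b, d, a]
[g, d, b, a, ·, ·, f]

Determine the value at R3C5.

g

Row 1, column 2: row 1 has {a, d, e, f} and column 2 has {a, c, d, e, f, g}, leaving only b.
Row 1, column 4: row 1 has {a, b, d, e, f} and column 4 has {a, d, f, g}, leaving only c.
Row 1, column 7: row 1 has {a, b, c, d, e, f} and column 7 has {a, c, d, e, f}, leaving only g.
Row 2, column 1: row 2 has {a, b, c, d, f, g} and column 1 has {a, b, c, d, f, g}, leaving only e.
Row 3, column 3: row 3 has {a, b, d, f} and column 3 has {a, b, d, e, f, g}, leaving only c.
Row 3, column 4: row 3 has {a, b, c, d, f} and column 4 has {a, c, d, f, g}, leaving only e.
Row 3 already has {a, b, c, d, e, f} and column 5 already has {a, b, c, d, f}, so row 3, column 5 must be g.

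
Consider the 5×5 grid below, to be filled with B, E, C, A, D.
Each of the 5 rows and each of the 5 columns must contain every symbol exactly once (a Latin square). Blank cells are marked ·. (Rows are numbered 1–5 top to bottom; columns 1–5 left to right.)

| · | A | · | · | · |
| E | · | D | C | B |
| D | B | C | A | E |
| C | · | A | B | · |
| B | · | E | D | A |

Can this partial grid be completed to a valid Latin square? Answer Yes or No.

Row 1, column 1: row 1 together with column 1 already contain {B, E, C, A, D} — every symbol — so nothing can go there. The grid has no valid completion.

No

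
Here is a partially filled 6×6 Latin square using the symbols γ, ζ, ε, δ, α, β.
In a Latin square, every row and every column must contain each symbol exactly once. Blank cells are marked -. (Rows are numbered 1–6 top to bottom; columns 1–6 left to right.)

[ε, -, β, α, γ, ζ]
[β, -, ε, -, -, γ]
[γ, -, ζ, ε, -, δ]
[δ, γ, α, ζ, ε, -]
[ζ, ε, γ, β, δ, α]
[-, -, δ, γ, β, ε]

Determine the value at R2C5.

Row 1, column 2: row 1 has {γ, ζ, ε, α, β} and column 2 has {γ, ε}, leaving only δ.
Row 2, column 4: row 2 has {γ, ε, β} and column 4 has {γ, ζ, ε, α, β}, leaving only δ.
Row 3, column 5: row 3 has {γ, ζ, ε, δ} and column 5 has {γ, ε, δ, β}, leaving only α.
Row 2 already has {γ, ε, δ, β} and column 5 already has {γ, ε, δ, α, β}, so row 2, column 5 must be ζ.

ζ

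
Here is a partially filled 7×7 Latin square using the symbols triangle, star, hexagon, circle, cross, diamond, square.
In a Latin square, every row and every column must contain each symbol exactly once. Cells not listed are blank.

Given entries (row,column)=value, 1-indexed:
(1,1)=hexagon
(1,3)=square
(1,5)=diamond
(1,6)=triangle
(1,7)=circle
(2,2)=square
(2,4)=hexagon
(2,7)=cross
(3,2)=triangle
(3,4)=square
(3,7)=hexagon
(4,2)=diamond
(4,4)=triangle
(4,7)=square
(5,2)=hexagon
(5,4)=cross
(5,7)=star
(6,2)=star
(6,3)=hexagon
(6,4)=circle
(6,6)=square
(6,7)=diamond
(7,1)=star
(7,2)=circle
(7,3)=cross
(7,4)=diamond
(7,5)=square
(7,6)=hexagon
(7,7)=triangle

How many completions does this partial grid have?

Row 1, column 2: eliminating its row and column leaves {cross}.
Row 1, column 4: eliminating its row and column leaves {star}.
Row 2, column 1: eliminating its row and column leaves {triangle, circle, diamond}.
Row 2, column 3: eliminating its row and column leaves {triangle, star, circle, diamond}.
Row 2, column 5: eliminating its row and column leaves {triangle, star, circle}.
Row 2, column 6: eliminating its row and column leaves {star, circle, diamond}.
Row 3, column 1: eliminating its row and column leaves {circle, cross, diamond}.
Row 3, column 3: eliminating its row and column leaves {star, circle, diamond}.
Row 3, column 5: eliminating its row and column leaves {star, circle, cross}.
Row 3, column 6: eliminating its row and column leaves {star, circle, cross, diamond}.
Row 4, column 1: eliminating its row and column leaves {circle, cross}.
Row 4, column 3: eliminating its row and column leaves {star, circle}.
Row 4, column 5: eliminating its row and column leaves {star, hexagon, circle, cross}.
Row 4, column 6: eliminating its row and column leaves {star, circle, cross}.
Row 5, column 1: eliminating its row and column leaves {triangle, circle, diamond, square}.
Row 5, column 3: eliminating its row and column leaves {triangle, circle, diamond}.
Row 5, column 5: eliminating its row and column leaves {triangle, circle}.
Row 5, column 6: eliminating its row and column leaves {circle, diamond}.
Row 6, column 1: eliminating its row and column leaves {triangle, cross}.
Row 6, column 5: eliminating its row and column leaves {triangle, cross}.
Enumerating the assignments across these blanks that avoid any row or column repeat gives 10 completions.

10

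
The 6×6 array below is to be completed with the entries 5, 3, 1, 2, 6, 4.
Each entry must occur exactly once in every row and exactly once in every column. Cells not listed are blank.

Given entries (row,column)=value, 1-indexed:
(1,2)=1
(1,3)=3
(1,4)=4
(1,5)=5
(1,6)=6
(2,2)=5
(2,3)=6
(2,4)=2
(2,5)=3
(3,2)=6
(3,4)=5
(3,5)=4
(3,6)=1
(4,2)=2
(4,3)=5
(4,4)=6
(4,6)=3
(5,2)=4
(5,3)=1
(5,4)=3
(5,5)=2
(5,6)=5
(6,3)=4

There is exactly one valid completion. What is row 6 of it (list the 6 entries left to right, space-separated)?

Row 6, column 2: row 6 has {4} and column 2 has {5, 1, 2, 6, 4}, leaving only 3.
Row 6, column 4: row 6 has {3, 4} and column 4 has {5, 3, 2, 6, 4}, leaving only 1.
Row 6, column 5: row 6 has {3, 1, 4} and column 5 has {5, 3, 2, 4}, leaving only 6.
Row 6, column 6: row 6 has {3, 1, 6, 4} and column 6 has {5, 3, 1, 6}, leaving only 2.
Row 6, column 1: row 6 has {3, 1, 2, 6, 4} and column 1 has {}, leaving only 5.
So row 6 reads: 5 3 4 1 6 2.

5 3 4 1 6 2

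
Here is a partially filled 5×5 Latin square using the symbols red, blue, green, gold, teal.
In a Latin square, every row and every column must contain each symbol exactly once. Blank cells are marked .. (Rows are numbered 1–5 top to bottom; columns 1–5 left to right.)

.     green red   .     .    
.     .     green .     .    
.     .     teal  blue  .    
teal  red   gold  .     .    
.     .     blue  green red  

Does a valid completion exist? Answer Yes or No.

No

Row 4, column 4: row 4 together with column 4 already contain {red, blue, green, gold, teal} — every symbol — so nothing can go there. The grid has no valid completion.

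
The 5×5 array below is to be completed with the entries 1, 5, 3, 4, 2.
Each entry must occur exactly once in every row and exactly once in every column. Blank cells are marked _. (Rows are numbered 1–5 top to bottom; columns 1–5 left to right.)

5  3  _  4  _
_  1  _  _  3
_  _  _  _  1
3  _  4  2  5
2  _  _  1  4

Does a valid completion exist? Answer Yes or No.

Row 4, column 2: row 4 together with column 2 already contain {1, 5, 3, 4, 2} — every symbol — so nothing can go there. The grid has no valid completion.

No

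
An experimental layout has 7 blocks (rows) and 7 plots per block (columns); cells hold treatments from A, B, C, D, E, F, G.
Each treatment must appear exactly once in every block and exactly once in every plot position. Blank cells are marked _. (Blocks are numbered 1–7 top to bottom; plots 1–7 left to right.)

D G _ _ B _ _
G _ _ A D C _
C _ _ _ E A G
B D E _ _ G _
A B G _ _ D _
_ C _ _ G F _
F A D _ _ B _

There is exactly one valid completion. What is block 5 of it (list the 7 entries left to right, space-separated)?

Block 1, plot 6: block 1 has {B, D, G} and plot 6 has {A, B, C, D, F, G}, leaving only E.
Block 3, plot 2: block 3 has {A, C, E, G} and plot 2 has {A, B, C, D, G}, leaving only F.
Block 2, plot 2: block 2 has {A, C, D, G} and plot 2 has {A, B, C, D, F, G}, leaving only E.
Block 3, plot 3: block 3 has {A, C, E, F, G} and plot 3 has {D, E, G}, leaving only B.
Block 2, plot 3: block 2 has {A, C, D, E, G} and plot 3 has {B, D, E, G}, leaving only F.
Block 2, plot 7: block 2 has {A, C, D, E, F, G} and plot 7 has {G}, leaving only B.
Block 3, plot 4: block 3 has {A, B, C, E, F, G} and plot 4 has {A}, leaving only D.
Block 6, plot 1: block 6 has {C, F, G} and plot 1 has {A, B, C, D, F, G}, leaving only E.
Block 6, plot 3: block 6 has {C, E, F, G} and plot 3 has {B, D, E, F, G}, leaving only A.
Block 1, plot 3: block 1 has {B, D, E, G} and plot 3 has {A, B, D, E, F, G}, leaving only C.
Block 1, plot 4: block 1 has {B, C, D, E, G} and plot 4 has {A, D}, leaving only F.
Block 1, plot 7: block 1 has {B, C, D, E, F, G} and plot 7 has {B, G}, leaving only A.
Block 4, plot 4: block 4 has {B, D, E, G} and plot 4 has {A, D, F}, leaving only C.
Block 5, plot 4: block 5 has {A, B, D, G} and plot 4 has {A, C, D, F}, leaving only E.
Block 4, plot 7: block 4 has {B, C, D, E, G} and plot 7 has {A, B, G}, leaving only F.
Block 5, plot 7: block 5 has {A, B, D, E, G} and plot 7 has {A, B, F, G}, leaving only C.
Block 5, plot 5: block 5 has {A, B, C, D, E, G} and plot 5 has {B, D, E, G}, leaving only F.
So block 5 reads: A B G E F D C.

A B G E F D C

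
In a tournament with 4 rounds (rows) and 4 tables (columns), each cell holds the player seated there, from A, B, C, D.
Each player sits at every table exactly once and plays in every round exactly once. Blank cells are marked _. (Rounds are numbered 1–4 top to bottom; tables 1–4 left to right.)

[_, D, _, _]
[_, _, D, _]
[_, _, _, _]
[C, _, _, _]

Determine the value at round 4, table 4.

D

Round 4, table 4 is narrowed to {A, B, D}.
If it were A, then round 4, table 3 would be left with no valid symbol.
If it were B, then round 4, table 3 would be left with no valid symbol.
So round 4, table 4 must be D.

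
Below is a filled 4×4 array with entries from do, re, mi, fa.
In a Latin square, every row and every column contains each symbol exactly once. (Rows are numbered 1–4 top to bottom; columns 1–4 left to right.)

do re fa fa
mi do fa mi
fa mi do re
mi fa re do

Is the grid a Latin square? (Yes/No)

No

Row 1 contains fa twice (at columns 3 and 4); row 2 is also not a permutation.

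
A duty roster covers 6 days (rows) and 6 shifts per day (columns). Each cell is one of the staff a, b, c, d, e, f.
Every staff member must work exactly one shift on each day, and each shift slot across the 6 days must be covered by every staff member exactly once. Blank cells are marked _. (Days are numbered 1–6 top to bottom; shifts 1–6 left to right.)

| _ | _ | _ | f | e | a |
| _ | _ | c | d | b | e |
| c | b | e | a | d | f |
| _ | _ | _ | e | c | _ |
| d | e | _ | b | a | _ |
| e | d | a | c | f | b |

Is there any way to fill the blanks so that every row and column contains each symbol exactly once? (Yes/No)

No day or shift among the givens repeats a symbol, and propagating forced cells runs into no contradiction.
One valid completion exists (for instance, b c d f e a / f a c d b e / c b e a d f / a f b e c d / d e f b a c / e d a c f b).

Yes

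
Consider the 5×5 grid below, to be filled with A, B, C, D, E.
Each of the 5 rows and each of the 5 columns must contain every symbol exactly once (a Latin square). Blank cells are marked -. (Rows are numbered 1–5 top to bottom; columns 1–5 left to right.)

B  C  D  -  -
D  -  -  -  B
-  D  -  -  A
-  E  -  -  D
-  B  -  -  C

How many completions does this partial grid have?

Row 1, column 4: eliminating its row and column leaves {A, E}.
Row 1, column 5: eliminating its row and column leaves {E}.
Row 2, column 2: eliminating its row and column leaves {A}.
Row 2, column 3: eliminating its row and column leaves {A, C, E}.
Row 2, column 4: eliminating its row and column leaves {A, C, E}.
Row 3, column 1: eliminating its row and column leaves {C, E}.
Row 3, column 3: eliminating its row and column leaves {B, C, E}.
Row 3, column 4: eliminating its row and column leaves {B, C, E}.
Row 4, column 1: eliminating its row and column leaves {A, C}.
Row 4, column 3: eliminating its row and column leaves {A, B, C}.
Row 4, column 4: eliminating its row and column leaves {A, B, C}.
Row 5, column 1: eliminating its row and column leaves {A, E}.
Row 5, column 3: eliminating its row and column leaves {A, E}.
Row 5, column 4: eliminating its row and column leaves {A, D, E}.
Enumerating the assignments across these blanks that avoid any row or column repeat gives 3 completions.

3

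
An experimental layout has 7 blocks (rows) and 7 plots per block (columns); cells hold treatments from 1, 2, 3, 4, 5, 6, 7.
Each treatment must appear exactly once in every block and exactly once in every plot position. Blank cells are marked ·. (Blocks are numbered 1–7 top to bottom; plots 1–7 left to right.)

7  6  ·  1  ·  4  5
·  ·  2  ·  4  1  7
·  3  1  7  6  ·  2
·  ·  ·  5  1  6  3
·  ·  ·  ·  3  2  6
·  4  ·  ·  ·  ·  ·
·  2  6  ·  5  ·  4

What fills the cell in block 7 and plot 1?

1

Block 1, plot 3: block 1 has {1, 4, 5, 6, 7} and plot 3 has {1, 2, 6}, leaving only 3.
Block 1, plot 5: block 1 has {1, 3, 4, 5, 6, 7} and plot 5 has {1, 3, 4, 5, 6}, leaving only 2.
Block 2, plot 2: block 2 has {1, 2, 4, 7} and plot 2 has {2, 3, 4, 6}, leaving only 5.
Block 3, plot 6: block 3 has {1, 2, 3, 6, 7} and plot 6 has {1, 2, 4, 6}, leaving only 5.
Block 3, plot 1: block 3 has {1, 2, 3, 5, 6, 7} and plot 1 has {7}, leaving only 4.
Block 4, plot 1: block 4 has {1, 3, 5, 6} and plot 1 has {4, 7}, leaving only 2.
Block 4, plot 2: block 4 has {1, 2, 3, 5, 6} and plot 2 has {2, 3, 4, 5, 6}, leaving only 7.
Block 4, plot 3: block 4 has {1, 2, 3, 5, 6, 7} and plot 3 has {1, 2, 3, 6}, leaving only 4.
Block 5, plot 2: block 5 has {2, 3, 6} and plot 2 has {2, 3, 4, 5, 6, 7}, leaving only 1.
Block 5, plot 1: block 5 has {1, 2, 3, 6} and plot 1 has {2, 4, 7}, leaving only 5.
Block 5, plot 3: block 5 has {1, 2, 3, 5, 6} and plot 3 has {1, 2, 3, 4, 6}, leaving only 7.
Block 5, plot 4: block 5 has {1, 2, 3, 5, 6, 7} and plot 4 has {1, 5, 7}, leaving only 4.
Block 6, plot 3: block 6 has {4} and plot 3 has {1, 2, 3, 4, 6, 7}, leaving only 5.
Block 6, plot 5: block 6 has {4, 5} and plot 5 has {1, 2, 3, 4, 5, 6}, leaving only 7.
Block 6, plot 6: block 6 has {4, 5, 7} and plot 6 has {1, 2, 4, 5, 6}, leaving only 3.
Block 6, plot 7: block 6 has {3, 4, 5, 7} and plot 7 has {2, 3, 4, 5, 6, 7}, leaving only 1.
Block 6, plot 1: block 6 has {1, 3, 4, 5, 7} and plot 1 has {2, 4, 5, 7}, leaving only 6.
Block 2, plot 1: block 2 has {1, 2, 4, 5, 7} and plot 1 has {2, 4, 5, 6, 7}, leaving only 3.
Block 7 already has {2, 4, 5, 6} and plot 1 already has {2, 3, 4, 5, 6, 7}, so block 7, plot 1 must be 1.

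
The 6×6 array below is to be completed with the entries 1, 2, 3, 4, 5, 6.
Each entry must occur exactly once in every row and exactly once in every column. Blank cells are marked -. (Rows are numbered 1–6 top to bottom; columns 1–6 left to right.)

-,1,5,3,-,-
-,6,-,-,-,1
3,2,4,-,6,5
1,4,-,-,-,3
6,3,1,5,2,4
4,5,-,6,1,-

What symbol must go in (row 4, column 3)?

6

Row 1, column 1: row 1 has {1, 3, 5} and column 1 has {1, 3, 4, 6}, leaving only 2.
Row 1, column 5: row 1 has {1, 2, 3, 5} and column 5 has {1, 2, 6}, leaving only 4.
Row 1, column 6: row 1 has {1, 2, 3, 4, 5} and column 6 has {1, 3, 4, 5}, leaving only 6.
Row 2, column 1: row 2 has {1, 6} and column 1 has {1, 2, 3, 4, 6}, leaving only 5.
Row 2, column 5: row 2 has {1, 5, 6} and column 5 has {1, 2, 4, 6}, leaving only 3.
Row 2, column 3: row 2 has {1, 3, 5, 6} and column 3 has {1, 4, 5}, leaving only 2.
Row 4 already has {1, 3, 4} and column 3 already has {1, 2, 4, 5}, so row 4, column 3 must be 6.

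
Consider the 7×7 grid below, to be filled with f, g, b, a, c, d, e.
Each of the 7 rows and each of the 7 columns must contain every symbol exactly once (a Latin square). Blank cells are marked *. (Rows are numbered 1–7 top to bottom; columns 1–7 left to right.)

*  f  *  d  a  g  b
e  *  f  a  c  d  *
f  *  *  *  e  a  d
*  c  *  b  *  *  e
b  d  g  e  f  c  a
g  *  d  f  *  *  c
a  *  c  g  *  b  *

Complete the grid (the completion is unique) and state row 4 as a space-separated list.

Row 4, column 1: row 4 has {b, c, e} and column 1 has {f, g, b, a, e}, leaving only d.
Row 4, column 3: row 4 has {b, c, d, e} and column 3 has {f, g, c, d}, leaving only a.
Row 4, column 5: row 4 has {b, a, c, d, e} and column 5 has {f, a, c, e}, leaving only g.
Row 4, column 6: row 4 has {g, b, a, c, d, e} and column 6 has {g, b, a, c, d}, leaving only f.
So row 4 reads: d c a b g f e.

d c a b g f e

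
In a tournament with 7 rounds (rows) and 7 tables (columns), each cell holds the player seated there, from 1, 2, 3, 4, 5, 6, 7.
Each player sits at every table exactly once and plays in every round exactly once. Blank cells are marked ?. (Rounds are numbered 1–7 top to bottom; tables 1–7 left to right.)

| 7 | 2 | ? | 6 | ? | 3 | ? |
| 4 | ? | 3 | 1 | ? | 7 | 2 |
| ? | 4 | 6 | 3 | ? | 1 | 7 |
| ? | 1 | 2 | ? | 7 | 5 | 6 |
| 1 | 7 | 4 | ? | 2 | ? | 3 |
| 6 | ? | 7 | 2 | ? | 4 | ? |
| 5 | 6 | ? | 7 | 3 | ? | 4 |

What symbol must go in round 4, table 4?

4

Round 4 already has {1, 2, 5, 6, 7} and table 4 already has {1, 2, 3, 6, 7}, so round 4, table 4 must be 4.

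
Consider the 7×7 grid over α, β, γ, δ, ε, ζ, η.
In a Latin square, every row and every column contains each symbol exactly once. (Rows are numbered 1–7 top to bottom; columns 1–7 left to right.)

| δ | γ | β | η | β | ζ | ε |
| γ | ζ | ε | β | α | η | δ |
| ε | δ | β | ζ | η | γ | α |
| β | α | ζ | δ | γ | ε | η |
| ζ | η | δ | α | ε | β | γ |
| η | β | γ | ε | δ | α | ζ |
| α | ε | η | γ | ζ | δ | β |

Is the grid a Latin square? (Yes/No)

Row 1 contains β twice (at columns 3 and 5), so it is not a permutation.

No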